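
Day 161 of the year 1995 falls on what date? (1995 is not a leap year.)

January has 31 days (161 − 31 = 130 remain).
February has 28 days (130 − 28 = 102 remain).
March has 31 days (102 − 31 = 71 remain).
April has 30 days (71 − 30 = 41 remain).
May has 31 days (41 − 31 = 10 remain).
10 into June → June 10.

June 10, 1995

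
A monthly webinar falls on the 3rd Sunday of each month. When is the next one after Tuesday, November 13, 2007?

November 2007 starts on a Thursday; its first Sunday is the 4th, so the 3rd Sunday is the 18th — November 18, 2007.
November 18, 2007 is after November 13, 2007, so that is the next one.

November 18, 2007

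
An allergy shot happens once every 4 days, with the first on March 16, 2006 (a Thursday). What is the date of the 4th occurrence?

March 28, 2006

The 4th occurrence is 3 intervals after the first: 3 × 4 = 12 days after March 16, 2006.
12 days later is March 28, 2006.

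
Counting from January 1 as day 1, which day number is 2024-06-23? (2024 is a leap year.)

175

Days in months before June: 31 + 29 + 31 + 30 + 31 = 152.
Plus 23 days into June → day 175.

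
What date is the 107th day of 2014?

17 April 2014

January has 31 days (107 − 31 = 76 remain).
February has 28 days (76 − 28 = 48 remain).
March has 31 days (48 − 31 = 17 remain).
17 into April → April 17.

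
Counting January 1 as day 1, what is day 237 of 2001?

Jan has 31 days (237 − 31 = 206 remain).
Feb has 28 days (206 − 28 = 178 remain).
Mar has 31 days (178 − 31 = 147 remain).
Apr has 30 days (147 − 30 = 117 remain).
May has 31 days (117 − 31 = 86 remain).
Jun has 30 days (86 − 30 = 56 remain).
Jul has 31 days (56 − 31 = 25 remain).
25 into Aug → Aug 25.

Aug 25, 2001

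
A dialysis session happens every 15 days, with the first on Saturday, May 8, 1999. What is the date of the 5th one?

Jul 7, 1999

The 5th occurrence is 4 intervals after the first: 4 × 15 = 60 days after May 8, 1999.
May has 31 days — 23 days to the end of May leaves 37.
Jun has 30 days (7 left).
7 days into Jul → Jul 7, 1999.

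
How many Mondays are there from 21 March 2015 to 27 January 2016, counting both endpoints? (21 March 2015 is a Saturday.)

21 March 2015 is a Saturday; the first Monday on or after it is 23 March 2015 (2 days later).
From 23 March 2015 to 27 January 2016: 8 + 30 + 31 + 30 + 31 + 31 + 30 + 31 + 30 + 31 + 27 = 310 days (rest of March, April, May, June, July, August, September, October, November, December, January).
310 ÷ 7 = 44 full weeks with remainder 2, so 44 more Mondays after the first → 45.

45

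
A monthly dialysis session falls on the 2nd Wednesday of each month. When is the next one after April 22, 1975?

April 1975 starts on a Tuesday; its first Wednesday is the 2nd, so the 2nd Wednesday is the 9th — April 9, 1975.
That is not after April 22, 1975, so look at May 1975.
May 1975 starts on a Thursday; its first Wednesday is the 7th, so the 2nd Wednesday is the 14th — May 14, 1975.

May 14, 1975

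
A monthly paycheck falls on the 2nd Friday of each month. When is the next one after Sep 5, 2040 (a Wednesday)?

Sep 2040 starts on a Saturday; its first Friday is the 7th, so the 2nd Friday is the 14th — Sep 14, 2040.
Sep 14, 2040 is after Sep 5, 2040, so that is the next one.

Sep 14, 2040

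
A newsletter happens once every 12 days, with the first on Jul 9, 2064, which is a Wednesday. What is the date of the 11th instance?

The 11th occurrence is 10 intervals after the first: 10 × 12 = 120 days after Jul 9, 2064.
Jul has 31 days — 22 days to the end of Jul leaves 98.
Aug has 31 days (67 left).
Sep has 30 days (37 left).
Oct has 31 days (6 left).
6 days into Nov → Nov 6, 2064.

Nov 6, 2064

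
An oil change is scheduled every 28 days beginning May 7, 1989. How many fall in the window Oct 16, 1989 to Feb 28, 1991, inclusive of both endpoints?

Occurrences land 28·i days after May 7, 1989 for i = 0, 1, 2, …
Oct 16, 1989 is 162 days after the start; 162 ÷ 28 = 5 remainder 22; since the remainder is 22, round up to i = 6. First occurrence in the window: #7 on Oct 22, 1989 (6×28 = 168 days in).
Feb 28, 1991 is 662 days after the start; 662 ÷ 28 = 23 remainder 18. Last occurrence in the window: #24 on Feb 10, 1991.
Occurrences #7 through #24: 18 in total.

18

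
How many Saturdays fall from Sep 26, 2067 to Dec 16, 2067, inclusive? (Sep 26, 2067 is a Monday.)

11

Sep 26, 2067 is a Monday; the first Saturday on or after it is Oct 1, 2067 (5 days later).
From Oct 1, 2067 to Dec 16, 2067: 30 + 30 + 16 = 76 days (rest of Oct, Nov, Dec).
76 ÷ 7 = 10 full weeks with remainder 6, so 10 more Saturdays after the first → 11.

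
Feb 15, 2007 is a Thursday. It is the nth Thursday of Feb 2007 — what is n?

3rd

Day 15 falls in week ⌈15/7⌉ of the month.
Days 1–7 hold the 1st Thursday, 8–14 the 2nd, 15–21 the 3rd, 22–28 the 4th, 29–31 the 5th.
15 is in the range for the 3rd.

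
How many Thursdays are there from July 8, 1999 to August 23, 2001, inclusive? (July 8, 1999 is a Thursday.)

112

July 8, 1999 is a Thursday; the first Thursday on or after it is July 8, 1999.
From July 8, 1999 to August 23, 2001: 176 + 366 + 235 = 777 days (rest of 1999, 2000, to August 23, 2001 in 2001).
777 ÷ 7 = 111 full weeks with remainder 0, so 111 more Thursdays after the first → 112.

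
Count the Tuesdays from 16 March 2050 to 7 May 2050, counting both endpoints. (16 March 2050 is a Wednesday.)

7

16 March 2050 is a Wednesday; the first Tuesday on or after it is 22 March 2050 (6 days later).
From 22 March 2050 to 7 May 2050: 9 + 30 + 7 = 46 days (rest of March, April, May).
46 ÷ 7 = 6 full weeks with remainder 4, so 6 more Tuesdays after the first → 7.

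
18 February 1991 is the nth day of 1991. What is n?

Days in months before February: 31 = 31.
Plus 18 days into February → day 49.

49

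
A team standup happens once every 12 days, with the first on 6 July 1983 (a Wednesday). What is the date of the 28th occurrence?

The 28th occurrence is 27 intervals after the first: 27 × 12 = 324 days after 6 July 1983.
July has 31 days — 25 days to the end of July leaves 299.
August has 31 days (268 left).
September has 30 days (238 left).
October has 31 days (207 left).
November has 30 days (177 left).
December has 31 days (146 left).
January has 31 days (115 left).
February has 29 days (86 left).
March has 31 days (55 left).
April has 30 days (25 left).
25 days into May → 25 May 1984.

25 May 1984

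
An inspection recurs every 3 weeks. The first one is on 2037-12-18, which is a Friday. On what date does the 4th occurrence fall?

2038-02-19

The 4th occurrence is 3 intervals after the first: 3 × 21 = 63 days after 2037-12-18.
December has 31 days — 13 days to the end of December leaves 50.
January has 31 days (19 left).
19 days into February → 2038-02-19.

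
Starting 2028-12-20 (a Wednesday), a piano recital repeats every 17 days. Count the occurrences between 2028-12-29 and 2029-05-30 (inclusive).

Occurrences land 17·i days after 2028-12-20 for i = 0, 1, 2, …
2028-12-29 is 9 days after the start; 9 ÷ 17 = 0 remainder 9; since the remainder is 9, round up to i = 1. First occurrence in the window: #2 on 2029-01-06 (1×17 = 17 days in).
2029-05-30 is 161 days after the start; 161 ÷ 17 = 9 remainder 8. Last occurrence in the window: #10 on 2029-05-22.
Occurrences #2 through #10: 9 in total.

9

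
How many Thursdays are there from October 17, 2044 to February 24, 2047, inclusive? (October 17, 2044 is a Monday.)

October 17, 2044 is a Monday; the first Thursday on or after it is October 20, 2044 (3 days later).
From October 20, 2044 to February 24, 2047: 72 + 365 + 365 + 55 = 857 days (rest of 2044, 2045, 2046, to February 24, 2047 in 2047).
857 ÷ 7 = 122 full weeks with remainder 3, so 122 more Thursdays after the first → 123.

123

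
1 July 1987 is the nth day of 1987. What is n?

Days in months before July: 31 + 28 + 31 + 30 + 31 + 30 = 181.
Plus 1 day into July → day 182.

182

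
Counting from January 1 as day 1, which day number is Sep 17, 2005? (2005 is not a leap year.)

Days in months before Sep: 31 + 28 + 31 + 30 + 31 + 30 + 31 + 31 = 243.
Plus 17 days into Sep → day 260.

260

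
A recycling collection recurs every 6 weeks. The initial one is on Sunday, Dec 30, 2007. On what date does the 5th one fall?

Jun 15, 2008

The 5th occurrence is 4 intervals after the first: 4 × 42 = 168 days after Dec 30, 2007.
Dec has 31 days — 1 day to the end of Dec leaves 167.
Jan has 31 days (136 left).
Feb has 29 days (107 left).
Mar has 31 days (76 left).
Apr has 30 days (46 left).
May has 31 days (15 left).
15 days into Jun → Jun 15, 2008.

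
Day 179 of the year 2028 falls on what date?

27 June 2028

January has 31 days (179 − 31 = 148 remain).
February has 29 days (148 − 29 = 119 remain).
March has 31 days (119 − 31 = 88 remain).
April has 30 days (88 − 30 = 58 remain).
May has 31 days (58 − 31 = 27 remain).
27 into June → June 27.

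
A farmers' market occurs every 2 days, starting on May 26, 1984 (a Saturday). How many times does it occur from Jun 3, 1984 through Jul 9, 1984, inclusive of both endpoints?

19

Occurrences land 2·i days after May 26, 1984 for i = 0, 1, 2, …
Jun 3, 1984 is 8 days after the start; 8 ÷ 2 = 4 remainder 0. First occurrence in the window: #5 on Jun 3, 1984 (4×2 = 8 days in).
Jul 9, 1984 is 44 days after the start; 44 ÷ 2 = 22 remainder 0. Last occurrence in the window: #23 on Jul 9, 1984.
Occurrences #5 through #23: 19 in total.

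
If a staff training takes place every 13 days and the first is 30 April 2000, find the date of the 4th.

8 June 2000

The 4th occurrence is 3 intervals after the first: 3 × 13 = 39 days after 30 April 2000.
April has 30 days — 0 days to the end of April leaves 39.
May has 31 days (8 left).
8 days into June → 8 June 2000.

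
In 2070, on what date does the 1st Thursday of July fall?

July 3, 2070

The first Thursday of July 2070 is July 3.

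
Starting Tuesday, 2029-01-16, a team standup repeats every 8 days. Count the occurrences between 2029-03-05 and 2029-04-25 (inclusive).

7

Occurrences land 8·i days after 2029-01-16 for i = 0, 1, 2, …
2029-03-05 is 48 days after the start; 48 ÷ 8 = 6 remainder 0. First occurrence in the window: #7 on 2029-03-05 (6×8 = 48 days in).
2029-04-25 is 99 days after the start; 99 ÷ 8 = 12 remainder 3. Last occurrence in the window: #13 on 2029-04-22.
Occurrences #7 through #13: 7 in total.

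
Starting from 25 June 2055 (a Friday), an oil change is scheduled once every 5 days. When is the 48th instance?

15 February 2056

The 48th occurrence is 47 intervals after the first: 47 × 5 = 235 days after 25 June 2055.
June has 30 days — 5 days to the end of June leaves 230.
July has 31 days (199 left).
August has 31 days (168 left).
September has 30 days (138 left).
October has 31 days (107 left).
November has 30 days (77 left).
December has 31 days (46 left).
January has 31 days (15 left).
15 days into February → 15 February 2056.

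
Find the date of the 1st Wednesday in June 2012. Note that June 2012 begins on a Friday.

2012-06-06

June 2012 begins on a Friday, so the first Wednesday is June 6 (5 days later).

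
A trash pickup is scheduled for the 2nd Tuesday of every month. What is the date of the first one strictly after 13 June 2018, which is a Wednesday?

10 July 2018

June 2018 starts on a Friday; its first Tuesday is the 5th, so the 2nd Tuesday is the 12th — 12 June 2018.
That is not after 13 June 2018, so look at July 2018.
July 2018 starts on a Sunday; its first Tuesday is the 3rd, so the 2nd Tuesday is the 10th — 10 July 2018.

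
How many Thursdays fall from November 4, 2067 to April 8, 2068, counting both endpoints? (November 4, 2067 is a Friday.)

November 4, 2067 is a Friday; the first Thursday on or after it is November 10, 2067 (6 days later).
From November 10, 2067 to April 8, 2068: 20 + 31 + 31 + 29 + 31 + 8 = 150 days (rest of November, December, January, February, March, April).
150 ÷ 7 = 21 full weeks with remainder 3, so 21 more Thursdays after the first → 22.

22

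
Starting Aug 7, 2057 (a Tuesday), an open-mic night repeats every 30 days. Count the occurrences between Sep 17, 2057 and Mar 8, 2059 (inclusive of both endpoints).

18

Occurrences land 30·i days after Aug 7, 2057 for i = 0, 1, 2, …
Sep 17, 2057 is 41 days after the start; 41 ÷ 30 = 1 remainder 11; since the remainder is 11, round up to i = 2. First occurrence in the window: #3 on Oct 6, 2057 (2×30 = 60 days in).
Mar 8, 2059 is 578 days after the start; 578 ÷ 30 = 19 remainder 8. Last occurrence in the window: #20 on Feb 28, 2059.
Occurrences #3 through #20: 18 in total.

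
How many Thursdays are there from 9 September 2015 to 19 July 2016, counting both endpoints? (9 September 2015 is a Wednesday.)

45

9 September 2015 is a Wednesday; the first Thursday on or after it is 10 September 2015 (1 day later).
From 10 September 2015 to 19 July 2016: 20 + 31 + 30 + 31 + 31 + 29 + 31 + 30 + 31 + 30 + 19 = 313 days (rest of September, October, November, December, January, February, March, April, May, June, July).
313 ÷ 7 = 44 full weeks with remainder 5, so 44 more Thursdays after the first → 45.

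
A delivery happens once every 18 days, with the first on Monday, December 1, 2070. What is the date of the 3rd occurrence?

The 3rd occurrence is 2 intervals after the first: 2 × 18 = 36 days after December 1, 2070.
December has 31 days — 30 days to the end of December leaves 6.
6 days into January → January 6, 2071.

January 6, 2071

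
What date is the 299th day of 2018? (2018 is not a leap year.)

October 26, 2018

January has 31 days (299 − 31 = 268 remain).
February has 28 days (268 − 28 = 240 remain).
March has 31 days (240 − 31 = 209 remain).
April has 30 days (209 − 30 = 179 remain).
May has 31 days (179 − 31 = 148 remain).
June has 30 days (148 − 30 = 118 remain).
July has 31 days (118 − 31 = 87 remain).
August has 31 days (87 − 31 = 56 remain).
September has 30 days (56 − 30 = 26 remain).
26 into October → October 26.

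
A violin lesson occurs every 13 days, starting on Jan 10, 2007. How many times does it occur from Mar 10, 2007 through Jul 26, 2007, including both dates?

Occurrences land 13·i days after Jan 10, 2007 for i = 0, 1, 2, …
Mar 10, 2007 is 59 days after the start; 59 ÷ 13 = 4 remainder 7; since the remainder is 7, round up to i = 5. First occurrence in the window: #6 on Mar 16, 2007 (5×13 = 65 days in).
Jul 26, 2007 is 197 days after the start; 197 ÷ 13 = 15 remainder 2. Last occurrence in the window: #16 on Jul 24, 2007.
Occurrences #6 through #16: 11 in total.

11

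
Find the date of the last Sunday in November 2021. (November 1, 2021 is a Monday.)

November 2021 begins on a Monday, so the first Sunday is November 7 (6 days later).
November 2021 has 30 days. Adding weeks: 7, 14, 21, 28 — the last one ≤ 30 is the 28th.

November 28, 2021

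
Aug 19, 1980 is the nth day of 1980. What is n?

Days in months before Aug: 31 + 29 + 31 + 30 + 31 + 30 + 31 = 213.
Plus 19 days into Aug → day 232.

232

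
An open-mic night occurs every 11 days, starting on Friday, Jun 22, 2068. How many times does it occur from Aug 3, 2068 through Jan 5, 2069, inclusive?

Occurrences land 11·i days after Jun 22, 2068 for i = 0, 1, 2, …
Aug 3, 2068 is 42 days after the start; 42 ÷ 11 = 3 remainder 9; since the remainder is 9, round up to i = 4. First occurrence in the window: #5 on Aug 5, 2068 (4×11 = 44 days in).
Jan 5, 2069 is 197 days after the start; 197 ÷ 11 = 17 remainder 10. Last occurrence in the window: #18 on Dec 26, 2068.
Occurrences #5 through #18: 14 in total.

14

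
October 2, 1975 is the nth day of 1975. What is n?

275

Days in months before October: 31 + 28 + 31 + 30 + 31 + 30 + 31 + 31 + 30 = 273.
Plus 2 days into October → day 275.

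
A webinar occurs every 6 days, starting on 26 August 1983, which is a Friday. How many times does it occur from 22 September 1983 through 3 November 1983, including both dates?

Occurrences land 6·i days after 26 August 1983 for i = 0, 1, 2, …
22 September 1983 is 27 days after the start; 27 ÷ 6 = 4 remainder 3; since the remainder is 3, round up to i = 5. First occurrence in the window: #6 on 25 September 1983 (5×6 = 30 days in).
3 November 1983 is 69 days after the start; 69 ÷ 6 = 11 remainder 3. Last occurrence in the window: #12 on 31 October 1983.
Occurrences #6 through #12: 7 in total.

7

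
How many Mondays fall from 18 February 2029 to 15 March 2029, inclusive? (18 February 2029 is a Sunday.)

18 February 2029 is a Sunday; the first Monday on or after it is 19 February 2029 (1 day later).
From 19 February 2029 to 15 March 2029: 9 + 15 = 24 days (rest of February, March).
24 ÷ 7 = 3 full weeks with remainder 3, so 3 more Mondays after the first → 4.

4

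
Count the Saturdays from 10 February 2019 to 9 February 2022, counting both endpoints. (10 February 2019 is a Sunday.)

156

10 February 2019 is a Sunday; the first Saturday on or after it is 16 February 2019 (6 days later).
From 16 February 2019 to 9 February 2022: 318 + 366 + 365 + 40 = 1089 days (rest of 2019, 2020, 2021, to 9 February 2022 in 2022).
1089 ÷ 7 = 155 full weeks with remainder 4, so 155 more Saturdays after the first → 156.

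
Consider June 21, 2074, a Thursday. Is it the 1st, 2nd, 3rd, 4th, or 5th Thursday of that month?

3rd

Day 21 falls in week ⌈21/7⌉ of the month.
Days 1–7 hold the 1st Thursday, 8–14 the 2nd, 15–21 the 3rd, 22–28 the 4th, 29–31 the 5th.
21 is in the range for the 3rd.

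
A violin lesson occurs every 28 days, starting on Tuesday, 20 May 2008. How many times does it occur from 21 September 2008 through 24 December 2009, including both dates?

Occurrences land 28·i days after 20 May 2008 for i = 0, 1, 2, …
21 September 2008 is 124 days after the start; 124 ÷ 28 = 4 remainder 12; since the remainder is 12, round up to i = 5. First occurrence in the window: #6 on 7 October 2008 (5×28 = 140 days in).
24 December 2009 is 583 days after the start; 583 ÷ 28 = 20 remainder 23. Last occurrence in the window: #21 on 1 December 2009.
Occurrences #6 through #21: 16 in total.

16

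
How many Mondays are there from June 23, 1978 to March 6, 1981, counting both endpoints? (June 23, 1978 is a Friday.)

141

June 23, 1978 is a Friday; the first Monday on or after it is June 26, 1978 (3 days later).
From June 26, 1978 to March 6, 1981: 188 + 365 + 366 + 65 = 984 days (rest of 1978, 1979, 1980, to March 6, 1981 in 1981).
984 ÷ 7 = 140 full weeks with remainder 4, so 140 more Mondays after the first → 141.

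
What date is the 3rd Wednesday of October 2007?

October 2007 begins on a Monday, so the first Wednesday is October 3 (2 days later).
The 3rd Wednesday is 2 weeks later: 3 + 14 = 17.

17 October 2007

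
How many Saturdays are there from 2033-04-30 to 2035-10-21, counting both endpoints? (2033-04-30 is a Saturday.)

130

2033-04-30 is a Saturday; the first Saturday on or after it is 2033-04-30.
From 2033-04-30 to 2035-10-21: 245 + 365 + 294 = 904 days (rest of 2033, 2034, to 2035-10-21 in 2035).
904 ÷ 7 = 129 full weeks with remainder 1, so 129 more Saturdays after the first → 130.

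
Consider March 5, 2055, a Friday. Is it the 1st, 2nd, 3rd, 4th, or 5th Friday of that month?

Day 5 falls in week ⌈5/7⌉ of the month.
Days 1–7 hold the 1st Friday, 8–14 the 2nd, 15–21 the 3rd, 22–28 the 4th, 29–31 the 5th.
5 is in the range for the 1st.

1st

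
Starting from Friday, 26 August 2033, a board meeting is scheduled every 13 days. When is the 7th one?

12 November 2033

The 7th occurrence is 6 intervals after the first: 6 × 13 = 78 days after 26 August 2033.
August has 31 days — 5 days to the end of August leaves 73.
September has 30 days (43 left).
October has 31 days (12 left).
12 days into November → 12 November 2033.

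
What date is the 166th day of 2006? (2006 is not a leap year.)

15 June 2006

January has 31 days (166 − 31 = 135 remain).
February has 28 days (135 − 28 = 107 remain).
March has 31 days (107 − 31 = 76 remain).
April has 30 days (76 − 30 = 46 remain).
May has 31 days (46 − 31 = 15 remain).
15 into June → June 15.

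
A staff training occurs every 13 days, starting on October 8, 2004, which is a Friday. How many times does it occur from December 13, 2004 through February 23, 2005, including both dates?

5

Occurrences land 13·i days after October 8, 2004 for i = 0, 1, 2, …
December 13, 2004 is 66 days after the start; 66 ÷ 13 = 5 remainder 1; since the remainder is 1, round up to i = 6. First occurrence in the window: #7 on December 25, 2004 (6×13 = 78 days in).
February 23, 2005 is 138 days after the start; 138 ÷ 13 = 10 remainder 8. Last occurrence in the window: #11 on February 15, 2005.
Occurrences #7 through #11: 5 in total.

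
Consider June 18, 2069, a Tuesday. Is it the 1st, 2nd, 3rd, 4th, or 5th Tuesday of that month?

3rd

Day 18 falls in week ⌈18/7⌉ of the month.
Days 1–7 hold the 1st Tuesday, 8–14 the 2nd, 15–21 the 3rd, 22–28 the 4th, 29–31 the 5th.
18 is in the range for the 3rd.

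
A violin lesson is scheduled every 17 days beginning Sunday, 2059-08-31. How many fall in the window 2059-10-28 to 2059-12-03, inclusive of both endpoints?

Occurrences land 17·i days after 2059-08-31 for i = 0, 1, 2, …
2059-10-28 is 58 days after the start; 58 ÷ 17 = 3 remainder 7; since the remainder is 7, round up to i = 4. First occurrence in the window: #5 on 2059-11-07 (4×17 = 68 days in).
2059-12-03 is 94 days after the start; 94 ÷ 17 = 5 remainder 9. Last occurrence in the window: #6 on 2059-11-24.
Occurrences #5 through #6: 2 in total.

2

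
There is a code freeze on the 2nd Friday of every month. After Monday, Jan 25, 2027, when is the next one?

Jan 2027 starts on a Friday; its first Friday is the 1st, so the 2nd Friday is the 8th — Jan 8, 2027.
That is not after Jan 25, 2027, so look at Feb 2027.
Feb 2027 starts on a Monday; its first Friday is the 5th, so the 2nd Friday is the 12th — Feb 12, 2027.

Feb 12, 2027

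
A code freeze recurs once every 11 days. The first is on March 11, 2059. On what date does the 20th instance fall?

October 6, 2059

The 20th occurrence is 19 intervals after the first: 19 × 11 = 209 days after March 11, 2059.
March has 31 days — 20 days to the end of March leaves 189.
April has 30 days (159 left).
May has 31 days (128 left).
June has 30 days (98 left).
July has 31 days (67 left).
August has 31 days (36 left).
September has 30 days (6 left).
6 days into October → October 6, 2059.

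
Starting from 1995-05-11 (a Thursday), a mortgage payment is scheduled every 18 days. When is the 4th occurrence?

The 4th occurrence is 3 intervals after the first: 3 × 18 = 54 days after 1995-05-11.
May has 31 days — 20 days to the end of May leaves 34.
June has 30 days (4 left).
4 days into July → 1995-07-04.

1995-07-04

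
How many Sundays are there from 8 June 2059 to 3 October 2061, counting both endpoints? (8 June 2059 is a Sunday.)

122

8 June 2059 is a Sunday; the first Sunday on or after it is 8 June 2059.
From 8 June 2059 to 3 October 2061: 206 + 366 + 276 = 848 days (rest of 2059, 2060, to 3 October 2061 in 2061).
848 ÷ 7 = 121 full weeks with remainder 1, so 121 more Sundays after the first → 122.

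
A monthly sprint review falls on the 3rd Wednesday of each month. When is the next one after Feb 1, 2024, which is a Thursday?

Feb 2024 starts on a Thursday; its first Wednesday is the 7th, so the 3rd Wednesday is the 21st — Feb 21, 2024.
Feb 21, 2024 is after Feb 1, 2024, so that is the next one.

Feb 21, 2024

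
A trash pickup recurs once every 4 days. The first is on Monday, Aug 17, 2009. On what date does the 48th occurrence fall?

The 48th occurrence is 47 intervals after the first: 47 × 4 = 188 days after Aug 17, 2009.
Aug has 31 days — 14 days to the end of Aug leaves 174.
Sep has 30 days (144 left).
Oct has 31 days (113 left).
Nov has 30 days (83 left).
Dec has 31 days (52 left).
Jan has 31 days (21 left).
21 days into Feb → Feb 21, 2010.

Feb 21, 2010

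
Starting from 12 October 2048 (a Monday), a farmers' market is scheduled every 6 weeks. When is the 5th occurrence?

29 March 2049

The 5th occurrence is 4 intervals after the first: 4 × 42 = 168 days after 12 October 2048.
October has 31 days — 19 days to the end of October leaves 149.
November has 30 days (119 left).
December has 31 days (88 left).
January has 31 days (57 left).
February has 28 days (29 left).
29 days into March → 29 March 2049.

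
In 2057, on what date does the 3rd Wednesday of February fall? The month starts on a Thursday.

February 21, 2057

February 2057 begins on a Thursday, so the first Wednesday is February 7 (6 days later).
The 3rd Wednesday is 2 weeks later: 7 + 14 = 21.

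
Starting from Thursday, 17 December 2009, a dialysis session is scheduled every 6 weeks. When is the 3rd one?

11 March 2010

The 3rd occurrence is 2 intervals after the first: 2 × 42 = 84 days after 17 December 2009.
December has 31 days — 14 days to the end of December leaves 70.
January has 31 days (39 left).
February has 28 days (11 left).
11 days into March → 11 March 2010.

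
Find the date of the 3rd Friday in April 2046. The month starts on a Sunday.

April 2046 begins on a Sunday, so the first Friday is April 6 (5 days later).
The 3rd Friday is 2 weeks later: 6 + 14 = 20.

2046-04-20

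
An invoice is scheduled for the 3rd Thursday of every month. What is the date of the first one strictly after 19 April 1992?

April 1992 starts on a Wednesday; its first Thursday is the 2nd, so the 3rd Thursday is the 16th — 16 April 1992.
That is not after 19 April 1992, so look at May 1992.
May 1992 starts on a Friday; its first Thursday is the 7th, so the 3rd Thursday is the 21st — 21 May 1992.

21 May 1992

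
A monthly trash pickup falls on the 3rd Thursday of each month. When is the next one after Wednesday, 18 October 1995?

October 1995 starts on a Sunday; its first Thursday is the 5th, so the 3rd Thursday is the 19th — 19 October 1995.
19 October 1995 is after 18 October 1995, so that is the next one.

19 October 1995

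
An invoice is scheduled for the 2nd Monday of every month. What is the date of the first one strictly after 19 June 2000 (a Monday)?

June 2000 starts on a Thursday; its first Monday is the 5th, so the 2nd Monday is the 12th — 12 June 2000.
That is not after 19 June 2000, so look at July 2000.
July 2000 starts on a Saturday; its first Monday is the 3rd, so the 2nd Monday is the 10th — 10 July 2000.

10 July 2000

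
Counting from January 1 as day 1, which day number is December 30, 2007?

Days in months before December: 31 + 28 + 31 + 30 + 31 + 30 + 31 + 31 + 30 + 31 + 30 = 334.
Plus 30 days into December → day 364.

364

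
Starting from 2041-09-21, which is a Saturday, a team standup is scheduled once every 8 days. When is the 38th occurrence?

2042-07-14

The 38th occurrence is 37 intervals after the first: 37 × 8 = 296 days after 2041-09-21.
September has 30 days — 9 days to the end of September leaves 287.
October has 31 days (256 left).
November has 30 days (226 left).
December has 31 days (195 left).
January has 31 days (164 left).
February has 28 days (136 left).
March has 31 days (105 left).
April has 30 days (75 left).
May has 31 days (44 left).
June has 30 days (14 left).
14 days into July → 2042-07-14.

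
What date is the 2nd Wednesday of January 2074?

2074-01-10

The first Wednesday of January 2074 is January 3.
The 2nd Wednesday is 1 weeks later: 3 + 7 = 10.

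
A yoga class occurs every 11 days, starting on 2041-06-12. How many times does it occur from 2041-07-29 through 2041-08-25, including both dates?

2

Occurrences land 11·i days after 2041-06-12 for i = 0, 1, 2, …
2041-07-29 is 47 days after the start; 47 ÷ 11 = 4 remainder 3; since the remainder is 3, round up to i = 5. First occurrence in the window: #6 on 2041-08-06 (5×11 = 55 days in).
2041-08-25 is 74 days after the start; 74 ÷ 11 = 6 remainder 8. Last occurrence in the window: #7 on 2041-08-17.
Occurrences #6 through #7: 2 in total.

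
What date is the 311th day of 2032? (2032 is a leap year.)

6 November 2032

January has 31 days (311 − 31 = 280 remain).
February has 29 days (280 − 29 = 251 remain).
March has 31 days (251 − 31 = 220 remain).
April has 30 days (220 − 30 = 190 remain).
May has 31 days (190 − 31 = 159 remain).
June has 30 days (159 − 30 = 129 remain).
July has 31 days (129 − 31 = 98 remain).
August has 31 days (98 − 31 = 67 remain).
September has 30 days (67 − 30 = 37 remain).
October has 31 days (37 − 31 = 6 remain).
6 into November → November 6.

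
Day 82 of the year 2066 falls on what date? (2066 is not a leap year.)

January has 31 days (82 − 31 = 51 remain).
February has 28 days (51 − 28 = 23 remain).
23 into March → March 23.

March 23, 2066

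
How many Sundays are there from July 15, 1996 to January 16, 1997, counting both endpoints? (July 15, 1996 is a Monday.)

26

July 15, 1996 is a Monday; the first Sunday on or after it is July 21, 1996 (6 days later).
From July 21, 1996 to January 16, 1997: 10 + 31 + 30 + 31 + 30 + 31 + 16 = 179 days (rest of July, August, September, October, November, December, January).
179 ÷ 7 = 25 full weeks with remainder 4, so 25 more Sundays after the first → 26.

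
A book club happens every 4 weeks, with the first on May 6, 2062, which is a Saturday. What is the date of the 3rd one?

Jul 1, 2062

The 3rd occurrence is 2 intervals after the first: 2 × 28 = 56 days after May 6, 2062.
May has 31 days — 25 days to the end of May leaves 31.
Jun has 30 days (1 left).
1 day into Jul → Jul 1, 2062.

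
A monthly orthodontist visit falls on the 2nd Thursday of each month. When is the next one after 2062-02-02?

2062-02-09

February 2062 starts on a Wednesday; its first Thursday is the 2nd, so the 2nd Thursday is the 9th — 2062-02-09.
2062-02-09 is after 2062-02-02, so that is the next one.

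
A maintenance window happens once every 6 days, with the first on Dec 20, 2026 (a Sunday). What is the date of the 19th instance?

The 19th occurrence is 18 intervals after the first: 18 × 6 = 108 days after Dec 20, 2026.
Dec has 31 days — 11 days to the end of Dec leaves 97.
Jan has 31 days (66 left).
Feb has 28 days (38 left).
Mar has 31 days (7 left).
7 days into Apr → Apr 7, 2027.

Apr 7, 2027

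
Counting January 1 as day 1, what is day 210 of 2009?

Jan has 31 days (210 − 31 = 179 remain).
Feb has 28 days (179 − 28 = 151 remain).
Mar has 31 days (151 − 31 = 120 remain).
Apr has 30 days (120 − 30 = 90 remain).
May has 31 days (90 − 31 = 59 remain).
Jun has 30 days (59 − 30 = 29 remain).
29 into Jul → Jul 29.

Jul 29, 2009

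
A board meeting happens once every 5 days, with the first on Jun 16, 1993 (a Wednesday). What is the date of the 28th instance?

The 28th occurrence is 27 intervals after the first: 27 × 5 = 135 days after Jun 16, 1993.
Jun has 30 days — 14 days to the end of Jun leaves 121.
Jul has 31 days (90 left).
Aug has 31 days (59 left).
Sep has 30 days (29 left).
29 days into Oct → Oct 29, 1993.

Oct 29, 1993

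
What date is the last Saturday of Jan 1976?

Jan 31, 1976

The first Saturday of Jan 1976 is Jan 3.
Jan 1976 has 31 days. Adding weeks: 3, 10, 17, 24, 31 — the last one ≤ 31 is the 31st.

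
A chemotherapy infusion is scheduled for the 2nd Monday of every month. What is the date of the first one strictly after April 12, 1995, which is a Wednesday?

April 1995 starts on a Saturday; its first Monday is the 3rd, so the 2nd Monday is the 10th — April 10, 1995.
That is not after April 12, 1995, so look at May 1995.
May 1995 starts on a Monday; its first Monday is the 1st, so the 2nd Monday is the 8th — May 8, 1995.

May 8, 1995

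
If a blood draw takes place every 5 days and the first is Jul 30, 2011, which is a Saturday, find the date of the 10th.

Sep 13, 2011

The 10th occurrence is 9 intervals after the first: 9 × 5 = 45 days after Jul 30, 2011.
Jul has 31 days — 1 day to the end of Jul leaves 44.
Aug has 31 days (13 left).
13 days into Sep → Sep 13, 2011.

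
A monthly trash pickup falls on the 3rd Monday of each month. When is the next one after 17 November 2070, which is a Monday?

15 December 2070

November 2070 starts on a Saturday; its first Monday is the 3rd, so the 3rd Monday is the 17th — 17 November 2070.
That is not after 17 November 2070, so look at December 2070.
December 2070 starts on a Monday; its first Monday is the 1st, so the 3rd Monday is the 15th — 15 December 2070.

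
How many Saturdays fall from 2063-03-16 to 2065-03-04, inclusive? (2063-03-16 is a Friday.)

2063-03-16 is a Friday; the first Saturday on or after it is 2063-03-17 (1 day later).
From 2063-03-17 to 2065-03-04: 289 + 366 + 63 = 718 days (rest of 2063, 2064, to 2065-03-04 in 2065).
718 ÷ 7 = 102 full weeks with remainder 4, so 102 more Saturdays after the first → 103.

103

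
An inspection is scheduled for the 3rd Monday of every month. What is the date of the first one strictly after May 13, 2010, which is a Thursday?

May 2010 starts on a Saturday; its first Monday is the 3rd, so the 3rd Monday is the 17th — May 17, 2010.
May 17, 2010 is after May 13, 2010, so that is the next one.

May 17, 2010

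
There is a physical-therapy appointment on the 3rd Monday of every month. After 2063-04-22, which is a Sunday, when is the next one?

April 2063 starts on a Sunday; its first Monday is the 2nd, so the 3rd Monday is the 16th — 2063-04-16.
That is not after 2063-04-22, so look at May 2063.
May 2063 starts on a Tuesday; its first Monday is the 7th, so the 3rd Monday is the 21st — 2063-05-21.

2063-05-21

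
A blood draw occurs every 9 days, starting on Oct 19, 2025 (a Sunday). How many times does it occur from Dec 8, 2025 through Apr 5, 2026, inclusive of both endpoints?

Occurrences land 9·i days after Oct 19, 2025 for i = 0, 1, 2, …
Dec 8, 2025 is 50 days after the start; 50 ÷ 9 = 5 remainder 5; since the remainder is 5, round up to i = 6. First occurrence in the window: #7 on Dec 12, 2025 (6×9 = 54 days in).
Apr 5, 2026 is 168 days after the start; 168 ÷ 9 = 18 remainder 6. Last occurrence in the window: #19 on Mar 30, 2026.
Occurrences #7 through #19: 13 in total.

13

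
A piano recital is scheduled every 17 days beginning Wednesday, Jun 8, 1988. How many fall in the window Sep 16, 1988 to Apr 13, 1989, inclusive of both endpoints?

Occurrences land 17·i days after Jun 8, 1988 for i = 0, 1, 2, …
Sep 16, 1988 is 100 days after the start; 100 ÷ 17 = 5 remainder 15; since the remainder is 15, round up to i = 6. First occurrence in the window: #7 on Sep 18, 1988 (6×17 = 102 days in).
Apr 13, 1989 is 309 days after the start; 309 ÷ 17 = 18 remainder 3. Last occurrence in the window: #19 on Apr 10, 1989.
Occurrences #7 through #19: 13 in total.

13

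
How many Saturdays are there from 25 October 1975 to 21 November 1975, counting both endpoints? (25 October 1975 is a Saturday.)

25 October 1975 is a Saturday; the first Saturday on or after it is 25 October 1975.
From 25 October 1975 to 21 November 1975: 6 + 21 = 27 days (rest of October, November).
27 ÷ 7 = 3 full weeks with remainder 6, so 3 more Saturdays after the first → 4.

4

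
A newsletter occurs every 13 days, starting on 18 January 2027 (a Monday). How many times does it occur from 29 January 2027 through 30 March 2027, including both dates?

5

Occurrences land 13·i days after 18 January 2027 for i = 0, 1, 2, …
29 January 2027 is 11 days after the start; 11 ÷ 13 = 0 remainder 11; since the remainder is 11, round up to i = 1. First occurrence in the window: #2 on 31 January 2027 (1×13 = 13 days in).
30 March 2027 is 71 days after the start; 71 ÷ 13 = 5 remainder 6. Last occurrence in the window: #6 on 24 March 2027.
Occurrences #2 through #6: 5 in total.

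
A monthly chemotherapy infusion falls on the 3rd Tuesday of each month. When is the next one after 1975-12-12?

1975-12-16

December 1975 starts on a Monday; its first Tuesday is the 2nd, so the 3rd Tuesday is the 16th — 1975-12-16.
1975-12-16 is after 1975-12-12, so that is the next one.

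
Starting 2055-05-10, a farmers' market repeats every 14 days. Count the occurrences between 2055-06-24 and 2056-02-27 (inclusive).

17

Occurrences land 14·i days after 2055-05-10 for i = 0, 1, 2, …
2055-06-24 is 45 days after the start; 45 ÷ 14 = 3 remainder 3; since the remainder is 3, round up to i = 4. First occurrence in the window: #5 on 2055-07-05 (4×14 = 56 days in).
2056-02-27 is 293 days after the start; 293 ÷ 14 = 20 remainder 13. Last occurrence in the window: #21 on 2056-02-14.
Occurrences #5 through #21: 17 in total.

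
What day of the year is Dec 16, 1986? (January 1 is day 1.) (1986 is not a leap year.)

350

Days in months before Dec: 31 + 28 + 31 + 30 + 31 + 30 + 31 + 31 + 30 + 31 + 30 = 334.
Plus 16 days into Dec → day 350.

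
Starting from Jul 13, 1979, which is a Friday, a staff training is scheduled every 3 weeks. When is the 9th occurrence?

The 9th occurrence is 8 intervals after the first: 8 × 21 = 168 days after Jul 13, 1979.
Jul has 31 days — 18 days to the end of Jul leaves 150.
Aug has 31 days (119 left).
Sep has 30 days (89 left).
Oct has 31 days (58 left).
Nov has 30 days (28 left).
28 days into Dec → Dec 28, 1979.

Dec 28, 1979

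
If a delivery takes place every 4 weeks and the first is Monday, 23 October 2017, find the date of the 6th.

12 March 2018

The 6th occurrence is 5 intervals after the first: 5 × 28 = 140 days after 23 October 2017.
October has 31 days — 8 days to the end of October leaves 132.
November has 30 days (102 left).
December has 31 days (71 left).
January has 31 days (40 left).
February has 28 days (12 left).
12 days into March → 12 March 2018.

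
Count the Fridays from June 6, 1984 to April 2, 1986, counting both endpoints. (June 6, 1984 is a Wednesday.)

95

June 6, 1984 is a Wednesday; the first Friday on or after it is June 8, 1984 (2 days later).
From June 8, 1984 to April 2, 1986: 206 + 365 + 92 = 663 days (rest of 1984, 1985, to April 2, 1986 in 1986).
663 ÷ 7 = 94 full weeks with remainder 5, so 94 more Fridays after the first → 95.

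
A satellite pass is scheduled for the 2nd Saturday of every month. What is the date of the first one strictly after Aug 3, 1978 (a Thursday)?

Aug 12, 1978

Aug 1978 starts on a Tuesday; its first Saturday is the 5th, so the 2nd Saturday is the 12th — Aug 12, 1978.
Aug 12, 1978 is after Aug 3, 1978, so that is the next one.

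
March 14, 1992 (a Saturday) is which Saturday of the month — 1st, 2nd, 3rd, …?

2nd

Day 14 falls in week ⌈14/7⌉ of the month.
Days 1–7 hold the 1st Saturday, 8–14 the 2nd, 15–21 the 3rd, 22–28 the 4th, 29–31 the 5th.
14 is in the range for the 2nd.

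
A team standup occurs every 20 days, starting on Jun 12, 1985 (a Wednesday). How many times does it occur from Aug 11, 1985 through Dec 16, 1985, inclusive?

7

Occurrences land 20·i days after Jun 12, 1985 for i = 0, 1, 2, …
Aug 11, 1985 is 60 days after the start; 60 ÷ 20 = 3 remainder 0. First occurrence in the window: #4 on Aug 11, 1985 (3×20 = 60 days in).
Dec 16, 1985 is 187 days after the start; 187 ÷ 20 = 9 remainder 7. Last occurrence in the window: #10 on Dec 9, 1985.
Occurrences #4 through #10: 7 in total.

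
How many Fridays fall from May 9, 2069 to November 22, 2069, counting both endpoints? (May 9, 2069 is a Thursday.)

29

May 9, 2069 is a Thursday; the first Friday on or after it is May 10, 2069 (1 day later).
From May 10, 2069 to November 22, 2069: 21 + 30 + 31 + 31 + 30 + 31 + 22 = 196 days (rest of May, June, July, August, September, October, November).
196 ÷ 7 = 28 full weeks with remainder 0, so 28 more Fridays after the first → 29.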